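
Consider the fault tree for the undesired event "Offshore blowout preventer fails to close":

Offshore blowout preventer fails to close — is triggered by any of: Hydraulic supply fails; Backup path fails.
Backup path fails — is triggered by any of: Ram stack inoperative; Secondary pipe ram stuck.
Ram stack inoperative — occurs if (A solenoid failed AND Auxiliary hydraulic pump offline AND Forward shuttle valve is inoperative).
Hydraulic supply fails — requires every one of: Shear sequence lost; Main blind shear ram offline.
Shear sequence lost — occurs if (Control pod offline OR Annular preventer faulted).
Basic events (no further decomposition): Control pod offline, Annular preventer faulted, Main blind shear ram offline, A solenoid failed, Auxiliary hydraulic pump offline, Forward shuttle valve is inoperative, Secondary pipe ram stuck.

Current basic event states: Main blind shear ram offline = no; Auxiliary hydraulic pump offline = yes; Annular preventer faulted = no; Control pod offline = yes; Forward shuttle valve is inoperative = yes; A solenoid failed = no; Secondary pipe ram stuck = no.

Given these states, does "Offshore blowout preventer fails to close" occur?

Shear sequence lost [OR]: Control pod offline=occurs, Annular preventer faulted=not → at least one input occurs → occurs.
Hydraulic supply fails [AND]: Shear sequence lost=occurs, Main blind shear ram offline=not → not all inputs occur → does not occur.
Ram stack inoperative [AND]: A solenoid failed=not, Auxiliary hydraulic pump offline=occurs, Forward shuttle valve is inoperative=occurs → not all inputs occur → does not occur.
Backup path fails [OR]: Ram stack inoperative=not, Secondary pipe ram stuck=not → no input occurs → does not occur.
Offshore blowout preventer fails to close [OR]: Hydraulic supply fails=not, Backup path fails=not → no input occurs → does not occur.

No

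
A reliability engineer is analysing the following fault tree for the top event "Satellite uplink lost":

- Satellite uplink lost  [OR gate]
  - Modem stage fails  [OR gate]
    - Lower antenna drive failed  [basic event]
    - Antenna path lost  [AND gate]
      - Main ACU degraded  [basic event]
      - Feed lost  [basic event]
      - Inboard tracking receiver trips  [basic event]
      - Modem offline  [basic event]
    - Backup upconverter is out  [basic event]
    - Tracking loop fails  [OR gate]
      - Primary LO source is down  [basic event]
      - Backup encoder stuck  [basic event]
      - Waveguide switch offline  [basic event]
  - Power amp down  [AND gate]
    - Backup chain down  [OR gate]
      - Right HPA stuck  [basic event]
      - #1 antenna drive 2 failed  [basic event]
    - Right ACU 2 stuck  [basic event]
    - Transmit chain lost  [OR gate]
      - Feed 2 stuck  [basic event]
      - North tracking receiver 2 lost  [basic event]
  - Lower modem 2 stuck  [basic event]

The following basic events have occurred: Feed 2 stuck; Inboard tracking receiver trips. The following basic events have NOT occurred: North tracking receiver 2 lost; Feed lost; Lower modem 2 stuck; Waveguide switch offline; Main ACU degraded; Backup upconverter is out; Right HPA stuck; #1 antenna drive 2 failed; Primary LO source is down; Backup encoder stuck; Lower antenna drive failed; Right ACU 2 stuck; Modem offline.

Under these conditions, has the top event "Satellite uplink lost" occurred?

No

Antenna path lost [AND]: Main ACU degraded=not, Feed lost=not, Inboard tracking receiver trips=occurs, Modem offline=not → not all inputs occur → does not occur.
Tracking loop fails [OR]: Primary LO source is down=not, Backup encoder stuck=not, Waveguide switch offline=not → no input occurs → does not occur.
Modem stage fails [OR]: Lower antenna drive failed=not, Antenna path lost=not, Backup upconverter is out=not, Tracking loop fails=not → no input occurs → does not occur.
Backup chain down [OR]: Right HPA stuck=not, #1 antenna drive 2 failed=not → no input occurs → does not occur.
Transmit chain lost [OR]: Feed 2 stuck=occurs, North tracking receiver 2 lost=not → at least one input occurs → occurs.
Power amp down [AND]: Backup chain down=not, Right ACU 2 stuck=not, Transmit chain lost=occurs → not all inputs occur → does not occur.
Satellite uplink lost [OR]: Modem stage fails=not, Power amp down=not, Lower modem 2 stuck=not → no input occurs → does not occur.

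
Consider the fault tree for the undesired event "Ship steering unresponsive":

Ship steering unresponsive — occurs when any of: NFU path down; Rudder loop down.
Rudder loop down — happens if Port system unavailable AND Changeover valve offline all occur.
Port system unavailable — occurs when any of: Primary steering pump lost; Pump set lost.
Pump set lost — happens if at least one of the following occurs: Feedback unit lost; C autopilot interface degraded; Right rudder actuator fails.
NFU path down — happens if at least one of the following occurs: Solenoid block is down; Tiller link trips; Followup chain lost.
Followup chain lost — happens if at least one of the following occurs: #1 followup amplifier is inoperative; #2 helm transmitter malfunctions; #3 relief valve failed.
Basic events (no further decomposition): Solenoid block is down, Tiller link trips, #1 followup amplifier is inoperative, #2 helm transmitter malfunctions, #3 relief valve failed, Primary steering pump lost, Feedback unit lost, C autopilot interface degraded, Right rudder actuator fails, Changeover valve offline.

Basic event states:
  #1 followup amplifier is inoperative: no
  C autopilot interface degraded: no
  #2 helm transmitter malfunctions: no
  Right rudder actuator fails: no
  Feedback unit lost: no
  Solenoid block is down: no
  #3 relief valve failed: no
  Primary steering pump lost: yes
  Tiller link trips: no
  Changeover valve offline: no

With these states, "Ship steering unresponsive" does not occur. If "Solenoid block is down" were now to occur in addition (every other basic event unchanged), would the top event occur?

Counterfactual: set "Solenoid block is down" to occurred.
Followup chain lost [OR]: #1 followup amplifier is inoperative=not, #2 helm transmitter malfunctions=not, #3 relief valve failed=not → no input occurs → does not occur.
NFU path down [OR]: Solenoid block is down=occurs, Tiller link trips=not, Followup chain lost=not → at least one input occurs → occurs.
Pump set lost [OR]: Feedback unit lost=not, C autopilot interface degraded=not, Right rudder actuator fails=not → no input occurs → does not occur.
Port system unavailable [OR]: Primary steering pump lost=occurs, Pump set lost=not → at least one input occurs → occurs.
Rudder loop down [AND]: Port system unavailable=occurs, Changeover valve offline=not → not all inputs occur → does not occur.
Ship steering unresponsive [OR]: NFU path down=occurs, Rudder loop down=not → at least one input occurs → occurs.

Yes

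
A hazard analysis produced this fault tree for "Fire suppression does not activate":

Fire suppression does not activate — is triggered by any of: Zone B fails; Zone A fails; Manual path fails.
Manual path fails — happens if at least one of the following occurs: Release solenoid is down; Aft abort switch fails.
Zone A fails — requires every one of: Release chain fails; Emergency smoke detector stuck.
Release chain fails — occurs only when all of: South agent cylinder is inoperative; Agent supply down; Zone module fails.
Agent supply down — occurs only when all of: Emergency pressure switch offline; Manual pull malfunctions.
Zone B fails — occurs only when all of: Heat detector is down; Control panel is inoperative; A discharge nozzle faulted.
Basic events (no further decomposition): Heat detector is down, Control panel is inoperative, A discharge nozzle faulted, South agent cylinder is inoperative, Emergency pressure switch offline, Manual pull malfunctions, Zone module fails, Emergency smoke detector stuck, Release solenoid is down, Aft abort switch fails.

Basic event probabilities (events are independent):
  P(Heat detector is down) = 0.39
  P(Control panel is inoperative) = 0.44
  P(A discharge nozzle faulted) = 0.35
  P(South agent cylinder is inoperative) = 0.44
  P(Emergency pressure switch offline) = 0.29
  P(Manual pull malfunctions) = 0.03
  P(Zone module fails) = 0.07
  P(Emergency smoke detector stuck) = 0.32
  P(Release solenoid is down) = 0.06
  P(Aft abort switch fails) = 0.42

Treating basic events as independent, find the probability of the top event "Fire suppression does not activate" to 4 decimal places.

P(Zone B fails) [AND] = 0.39 × 0.44 × 0.35 = 0.060060
P(Agent supply down) [AND] = 0.29 × 0.03 = 0.008700
P(Release chain fails) [AND] = 0.44 × 0.008700 × 0.07 = 0.000268
P(Zone A fails) [AND] = 0.000268 × 0.32 = 0.000086
P(Manual path fails) [OR] = 1 − (1−0.06) × (1−0.42) = 0.454800
P(Fire suppression does not activate) [OR] = 1 − (1−0.060060) × (1−0.000086) × (1−0.454800) = 0.487589
Rounded to 4 decimal places: P(Fire suppression does not activate) ≈ 0.4876.

0.4876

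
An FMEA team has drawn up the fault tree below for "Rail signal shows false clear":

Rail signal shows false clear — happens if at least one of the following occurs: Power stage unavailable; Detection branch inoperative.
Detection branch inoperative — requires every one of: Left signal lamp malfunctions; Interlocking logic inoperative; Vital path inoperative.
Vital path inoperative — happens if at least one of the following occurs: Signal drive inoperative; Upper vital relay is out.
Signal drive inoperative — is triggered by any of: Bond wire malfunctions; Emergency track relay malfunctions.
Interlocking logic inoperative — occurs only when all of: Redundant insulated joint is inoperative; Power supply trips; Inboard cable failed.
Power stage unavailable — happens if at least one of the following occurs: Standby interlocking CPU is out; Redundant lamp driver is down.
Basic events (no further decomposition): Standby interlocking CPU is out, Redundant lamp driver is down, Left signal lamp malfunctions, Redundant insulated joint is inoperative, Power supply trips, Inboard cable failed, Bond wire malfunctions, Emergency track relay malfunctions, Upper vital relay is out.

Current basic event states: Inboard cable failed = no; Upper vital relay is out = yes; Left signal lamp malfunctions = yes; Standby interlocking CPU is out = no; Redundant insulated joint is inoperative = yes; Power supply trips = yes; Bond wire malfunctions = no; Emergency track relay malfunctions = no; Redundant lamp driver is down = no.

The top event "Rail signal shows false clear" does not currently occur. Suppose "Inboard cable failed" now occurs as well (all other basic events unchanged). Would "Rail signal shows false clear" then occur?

Yes

Counterfactual: set "Inboard cable failed" to occurred.
Power stage unavailable [OR]: Standby interlocking CPU is out=not, Redundant lamp driver is down=not → no input occurs → does not occur.
Interlocking logic inoperative [AND]: Redundant insulated joint is inoperative=occurs, Power supply trips=occurs, Inboard cable failed=occurs → all inputs occur → occurs.
Signal drive inoperative [OR]: Bond wire malfunctions=not, Emergency track relay malfunctions=not → no input occurs → does not occur.
Vital path inoperative [OR]: Signal drive inoperative=not, Upper vital relay is out=occurs → at least one input occurs → occurs.
Detection branch inoperative [AND]: Left signal lamp malfunctions=occurs, Interlocking logic inoperative=occurs, Vital path inoperative=occurs → all inputs occur → occurs.
Rail signal shows false clear [OR]: Power stage unavailable=not, Detection branch inoperative=occurs → at least one input occurs → occurs.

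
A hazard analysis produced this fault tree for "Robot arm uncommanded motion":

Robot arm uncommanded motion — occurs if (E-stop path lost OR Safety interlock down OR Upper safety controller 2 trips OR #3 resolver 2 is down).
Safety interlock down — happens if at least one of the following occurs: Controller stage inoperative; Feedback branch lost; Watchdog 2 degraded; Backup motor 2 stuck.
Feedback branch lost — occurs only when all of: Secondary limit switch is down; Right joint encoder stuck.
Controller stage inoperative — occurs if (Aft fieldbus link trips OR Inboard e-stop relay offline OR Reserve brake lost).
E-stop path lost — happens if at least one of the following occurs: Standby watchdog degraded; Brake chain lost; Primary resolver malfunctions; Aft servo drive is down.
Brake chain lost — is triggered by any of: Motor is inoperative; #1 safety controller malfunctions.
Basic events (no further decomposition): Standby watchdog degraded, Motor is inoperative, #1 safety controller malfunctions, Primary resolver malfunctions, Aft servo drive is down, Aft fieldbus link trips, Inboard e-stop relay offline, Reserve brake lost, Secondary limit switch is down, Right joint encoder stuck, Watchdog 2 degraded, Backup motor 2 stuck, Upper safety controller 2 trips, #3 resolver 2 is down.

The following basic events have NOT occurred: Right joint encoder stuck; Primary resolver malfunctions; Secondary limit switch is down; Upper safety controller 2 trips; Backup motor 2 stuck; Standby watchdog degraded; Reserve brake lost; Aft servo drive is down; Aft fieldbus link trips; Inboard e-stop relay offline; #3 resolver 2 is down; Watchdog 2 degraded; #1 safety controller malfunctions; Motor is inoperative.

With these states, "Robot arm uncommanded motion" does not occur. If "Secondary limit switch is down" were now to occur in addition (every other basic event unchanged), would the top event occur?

Counterfactual: set "Secondary limit switch is down" to occurred.
Brake chain lost [OR]: Motor is inoperative=not, #1 safety controller malfunctions=not → no input occurs → does not occur.
E-stop path lost [OR]: Standby watchdog degraded=not, Brake chain lost=not, Primary resolver malfunctions=not, Aft servo drive is down=not → no input occurs → does not occur.
Controller stage inoperative [OR]: Aft fieldbus link trips=not, Inboard e-stop relay offline=not, Reserve brake lost=not → no input occurs → does not occur.
Feedback branch lost [AND]: Secondary limit switch is down=occurs, Right joint encoder stuck=not → not all inputs occur → does not occur.
Safety interlock down [OR]: Controller stage inoperative=not, Feedback branch lost=not, Watchdog 2 degraded=not, Backup motor 2 stuck=not → no input occurs → does not occur.
Robot arm uncommanded motion [OR]: E-stop path lost=not, Safety interlock down=not, Upper safety controller 2 trips=not, #3 resolver 2 is down=not → no input occurs → does not occur.

No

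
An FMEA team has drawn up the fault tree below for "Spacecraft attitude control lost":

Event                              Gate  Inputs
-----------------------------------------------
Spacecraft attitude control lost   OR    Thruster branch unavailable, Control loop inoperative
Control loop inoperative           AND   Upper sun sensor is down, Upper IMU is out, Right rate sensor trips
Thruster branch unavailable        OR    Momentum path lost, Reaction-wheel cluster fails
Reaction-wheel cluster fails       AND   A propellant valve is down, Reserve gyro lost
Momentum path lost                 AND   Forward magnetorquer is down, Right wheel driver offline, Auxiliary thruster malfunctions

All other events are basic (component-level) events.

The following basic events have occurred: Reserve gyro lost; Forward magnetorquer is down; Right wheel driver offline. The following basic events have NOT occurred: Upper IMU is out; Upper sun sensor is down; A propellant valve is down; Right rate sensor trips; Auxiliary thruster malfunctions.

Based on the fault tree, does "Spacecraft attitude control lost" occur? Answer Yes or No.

Momentum path lost [AND]: Forward magnetorquer is down=occurs, Right wheel driver offline=occurs, Auxiliary thruster malfunctions=not → not all inputs occur → does not occur.
Reaction-wheel cluster fails [AND]: A propellant valve is down=not, Reserve gyro lost=occurs → not all inputs occur → does not occur.
Thruster branch unavailable [OR]: Momentum path lost=not, Reaction-wheel cluster fails=not → no input occurs → does not occur.
Control loop inoperative [AND]: Upper sun sensor is down=not, Upper IMU is out=not, Right rate sensor trips=not → not all inputs occur → does not occur.
Spacecraft attitude control lost [OR]: Thruster branch unavailable=not, Control loop inoperative=not → no input occurs → does not occur.

No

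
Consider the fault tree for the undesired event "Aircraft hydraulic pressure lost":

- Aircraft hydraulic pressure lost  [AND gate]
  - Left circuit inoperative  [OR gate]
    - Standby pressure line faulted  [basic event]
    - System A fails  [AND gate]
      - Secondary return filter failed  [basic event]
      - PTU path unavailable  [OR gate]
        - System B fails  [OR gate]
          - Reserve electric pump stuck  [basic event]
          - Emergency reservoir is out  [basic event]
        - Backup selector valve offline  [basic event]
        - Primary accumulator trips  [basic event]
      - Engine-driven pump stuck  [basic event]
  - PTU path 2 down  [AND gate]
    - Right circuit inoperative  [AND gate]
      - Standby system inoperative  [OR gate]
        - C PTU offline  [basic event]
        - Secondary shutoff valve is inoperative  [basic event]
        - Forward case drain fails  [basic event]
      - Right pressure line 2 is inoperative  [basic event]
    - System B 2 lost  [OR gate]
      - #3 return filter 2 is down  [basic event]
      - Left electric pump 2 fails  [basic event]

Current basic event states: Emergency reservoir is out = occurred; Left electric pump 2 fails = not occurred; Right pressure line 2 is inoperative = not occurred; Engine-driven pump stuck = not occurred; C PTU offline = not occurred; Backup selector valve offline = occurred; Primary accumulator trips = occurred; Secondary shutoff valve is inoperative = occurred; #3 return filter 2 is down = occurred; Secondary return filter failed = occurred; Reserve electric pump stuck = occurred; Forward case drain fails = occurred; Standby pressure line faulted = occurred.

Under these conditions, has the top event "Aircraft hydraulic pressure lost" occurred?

No

System B fails [OR]: Reserve electric pump stuck=occurs, Emergency reservoir is out=occurs → at least one input occurs → occurs.
PTU path unavailable [OR]: System B fails=occurs, Backup selector valve offline=occurs, Primary accumulator trips=occurs → at least one input occurs → occurs.
System A fails [AND]: Secondary return filter failed=occurs, PTU path unavailable=occurs, Engine-driven pump stuck=not → not all inputs occur → does not occur.
Left circuit inoperative [OR]: Standby pressure line faulted=occurs, System A fails=not → at least one input occurs → occurs.
Standby system inoperative [OR]: C PTU offline=not, Secondary shutoff valve is inoperative=occurs, Forward case drain fails=occurs → at least one input occurs → occurs.
Right circuit inoperative [AND]: Standby system inoperative=occurs, Right pressure line 2 is inoperative=not → not all inputs occur → does not occur.
System B 2 lost [OR]: #3 return filter 2 is down=occurs, Left electric pump 2 fails=not → at least one input occurs → occurs.
PTU path 2 down [AND]: Right circuit inoperative=not, System B 2 lost=occurs → not all inputs occur → does not occur.
Aircraft hydraulic pressure lost [AND]: Left circuit inoperative=occurs, PTU path 2 down=not → not all inputs occur → does not occur.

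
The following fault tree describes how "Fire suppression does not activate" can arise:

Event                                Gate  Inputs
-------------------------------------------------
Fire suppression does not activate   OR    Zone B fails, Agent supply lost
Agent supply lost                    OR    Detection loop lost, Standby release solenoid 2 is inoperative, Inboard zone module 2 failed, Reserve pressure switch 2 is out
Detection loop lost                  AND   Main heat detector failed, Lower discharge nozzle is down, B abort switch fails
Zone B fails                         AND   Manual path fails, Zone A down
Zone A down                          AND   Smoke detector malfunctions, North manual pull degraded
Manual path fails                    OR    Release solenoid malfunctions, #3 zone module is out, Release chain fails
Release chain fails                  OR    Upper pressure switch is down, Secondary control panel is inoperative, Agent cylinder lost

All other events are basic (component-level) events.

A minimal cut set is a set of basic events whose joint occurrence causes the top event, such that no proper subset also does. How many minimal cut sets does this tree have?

Release chain fails [OR]: union of children's cut sets → 3 cut set(s).
Manual path fails [OR]: union of children's cut sets → 5 cut set(s).
Zone A down [AND]: one cut set from each child combined → 1 × 1 = 1 cut set(s).
Zone B fails [AND]: one cut set from each child combined → 5 × 1 = 5 cut set(s).
Detection loop lost [AND]: one cut set from each child combined → 1 × 1 × 1 = 1 cut set(s).
Agent supply lost [OR]: union of children's cut sets → 4 cut set(s).
Fire suppression does not activate [OR]: union of children's cut sets → 9 cut set(s).
Minimal cut sets: {North manual pull degraded, Release solenoid malfunctions, Smoke detector malfunctions}; {#3 zone module is out, North manual pull degraded, Smoke detector malfunctions}; {North manual pull degraded, Smoke detector malfunctions, Upper pressure switch is down}; {North manual pull degraded, Secondary control panel is inoperative, Smoke detector malfunctions}; {Agent cylinder lost, North manual pull degraded, Smoke detector malfunctions}; {B abort switch fails, Lower discharge nozzle is down, Main heat detector failed}; {Standby release solenoid 2 is inoperative}; {Inboard zone module 2 failed}; {Reserve pressure switch 2 is out}.

9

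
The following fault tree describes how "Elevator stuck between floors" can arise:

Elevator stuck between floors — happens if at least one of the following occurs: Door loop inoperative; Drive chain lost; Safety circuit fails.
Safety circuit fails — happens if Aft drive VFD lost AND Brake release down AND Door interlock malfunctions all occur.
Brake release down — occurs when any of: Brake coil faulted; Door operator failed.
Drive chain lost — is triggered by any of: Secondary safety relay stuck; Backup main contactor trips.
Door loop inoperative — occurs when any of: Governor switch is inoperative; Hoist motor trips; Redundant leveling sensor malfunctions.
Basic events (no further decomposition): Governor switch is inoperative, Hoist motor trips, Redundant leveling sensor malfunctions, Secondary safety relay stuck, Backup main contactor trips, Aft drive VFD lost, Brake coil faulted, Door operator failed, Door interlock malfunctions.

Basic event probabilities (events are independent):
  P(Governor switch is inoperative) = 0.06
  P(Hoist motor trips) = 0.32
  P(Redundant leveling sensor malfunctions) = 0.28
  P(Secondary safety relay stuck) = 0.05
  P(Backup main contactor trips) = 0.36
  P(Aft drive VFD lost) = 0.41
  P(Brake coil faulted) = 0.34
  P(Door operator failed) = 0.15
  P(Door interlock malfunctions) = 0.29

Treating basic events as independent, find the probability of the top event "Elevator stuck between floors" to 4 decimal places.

0.7348

P(Door loop inoperative) [OR] = 1 − (1−0.06) × (1−0.32) × (1−0.28) = 0.539776
P(Drive chain lost) [OR] = 1 − (1−0.05) × (1−0.36) = 0.392000
P(Brake release down) [OR] = 1 − (1−0.34) × (1−0.15) = 0.439000
P(Safety circuit fails) [AND] = 0.41 × 0.439000 × 0.29 = 0.052197
P(Elevator stuck between floors) [OR] = 1 − (1−0.539776) × (1−0.392000) × (1−0.052197) = 0.734789
Rounded to 4 decimal places: P(Elevator stuck between floors) ≈ 0.7348.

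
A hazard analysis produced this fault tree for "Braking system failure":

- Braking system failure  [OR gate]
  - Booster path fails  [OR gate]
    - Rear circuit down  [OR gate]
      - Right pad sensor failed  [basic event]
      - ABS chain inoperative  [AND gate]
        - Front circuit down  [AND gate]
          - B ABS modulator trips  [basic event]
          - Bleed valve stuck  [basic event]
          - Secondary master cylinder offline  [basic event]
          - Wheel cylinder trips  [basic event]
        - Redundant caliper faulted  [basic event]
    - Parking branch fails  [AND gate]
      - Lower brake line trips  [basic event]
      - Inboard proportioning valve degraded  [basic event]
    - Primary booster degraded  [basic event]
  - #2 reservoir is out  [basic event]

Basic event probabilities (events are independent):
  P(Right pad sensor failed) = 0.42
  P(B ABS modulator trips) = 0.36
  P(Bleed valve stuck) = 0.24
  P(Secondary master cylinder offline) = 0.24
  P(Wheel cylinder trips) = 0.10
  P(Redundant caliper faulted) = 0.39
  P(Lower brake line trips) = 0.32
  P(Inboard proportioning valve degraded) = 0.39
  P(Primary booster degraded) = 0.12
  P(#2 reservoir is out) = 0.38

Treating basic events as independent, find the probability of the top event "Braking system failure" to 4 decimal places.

0.7233

P(Front circuit down) [AND] = 0.36 × 0.24 × 0.24 × 0.10 = 0.002074
P(ABS chain inoperative) [AND] = 0.002074 × 0.39 = 0.000809
P(Rear circuit down) [OR] = 1 − (1−0.42) × (1−0.000809) = 0.420469
P(Parking branch fails) [AND] = 0.32 × 0.39 = 0.124800
P(Booster path fails) [OR] = 1 − (1−0.420469) × (1−0.124800) × (1−0.12) = 0.553659
P(Braking system failure) [OR] = 1 − (1−0.553659) × (1−0.38) = 0.723269
Rounded to 4 decimal places: P(Braking system failure) ≈ 0.7233.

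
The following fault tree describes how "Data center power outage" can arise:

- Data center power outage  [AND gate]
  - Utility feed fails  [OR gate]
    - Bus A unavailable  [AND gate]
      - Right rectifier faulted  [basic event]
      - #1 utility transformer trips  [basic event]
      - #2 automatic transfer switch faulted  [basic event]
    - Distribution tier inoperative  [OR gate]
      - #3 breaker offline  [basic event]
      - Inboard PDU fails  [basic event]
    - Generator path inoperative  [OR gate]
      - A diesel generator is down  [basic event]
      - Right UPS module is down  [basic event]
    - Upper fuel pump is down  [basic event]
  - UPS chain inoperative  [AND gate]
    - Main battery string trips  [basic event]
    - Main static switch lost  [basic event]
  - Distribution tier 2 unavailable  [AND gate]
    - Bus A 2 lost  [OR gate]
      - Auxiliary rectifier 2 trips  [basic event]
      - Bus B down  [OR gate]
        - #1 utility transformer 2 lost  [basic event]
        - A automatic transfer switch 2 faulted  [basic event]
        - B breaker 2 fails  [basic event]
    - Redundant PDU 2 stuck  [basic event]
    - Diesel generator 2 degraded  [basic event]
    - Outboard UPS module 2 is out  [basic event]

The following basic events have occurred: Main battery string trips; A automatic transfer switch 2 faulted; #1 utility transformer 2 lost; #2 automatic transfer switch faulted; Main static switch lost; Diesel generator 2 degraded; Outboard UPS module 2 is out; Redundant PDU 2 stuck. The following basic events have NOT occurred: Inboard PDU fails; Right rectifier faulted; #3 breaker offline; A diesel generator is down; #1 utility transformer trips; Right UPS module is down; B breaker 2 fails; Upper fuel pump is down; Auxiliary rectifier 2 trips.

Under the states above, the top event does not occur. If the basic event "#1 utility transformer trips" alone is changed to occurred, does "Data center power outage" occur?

Counterfactual: set "#1 utility transformer trips" to occurred.
Bus A unavailable [AND]: Right rectifier faulted=not, #1 utility transformer trips=occurs, #2 automatic transfer switch faulted=occurs → not all inputs occur → does not occur.
Distribution tier inoperative [OR]: #3 breaker offline=not, Inboard PDU fails=not → no input occurs → does not occur.
Generator path inoperative [OR]: A diesel generator is down=not, Right UPS module is down=not → no input occurs → does not occur.
Utility feed fails [OR]: Bus A unavailable=not, Distribution tier inoperative=not, Generator path inoperative=not, Upper fuel pump is down=not → no input occurs → does not occur.
UPS chain inoperative [AND]: Main battery string trips=occurs, Main static switch lost=occurs → all inputs occur → occurs.
Bus B down [OR]: #1 utility transformer 2 lost=occurs, A automatic transfer switch 2 faulted=occurs, B breaker 2 fails=not → at least one input occurs → occurs.
Bus A 2 lost [OR]: Auxiliary rectifier 2 trips=not, Bus B down=occurs → at least one input occurs → occurs.
Distribution tier 2 unavailable [AND]: Bus A 2 lost=occurs, Redundant PDU 2 stuck=occurs, Diesel generator 2 degraded=occurs, Outboard UPS module 2 is out=occurs → all inputs occur → occurs.
Data center power outage [AND]: Utility feed fails=not, UPS chain inoperative=occurs, Distribution tier 2 unavailable=occurs → not all inputs occur → does not occur.

No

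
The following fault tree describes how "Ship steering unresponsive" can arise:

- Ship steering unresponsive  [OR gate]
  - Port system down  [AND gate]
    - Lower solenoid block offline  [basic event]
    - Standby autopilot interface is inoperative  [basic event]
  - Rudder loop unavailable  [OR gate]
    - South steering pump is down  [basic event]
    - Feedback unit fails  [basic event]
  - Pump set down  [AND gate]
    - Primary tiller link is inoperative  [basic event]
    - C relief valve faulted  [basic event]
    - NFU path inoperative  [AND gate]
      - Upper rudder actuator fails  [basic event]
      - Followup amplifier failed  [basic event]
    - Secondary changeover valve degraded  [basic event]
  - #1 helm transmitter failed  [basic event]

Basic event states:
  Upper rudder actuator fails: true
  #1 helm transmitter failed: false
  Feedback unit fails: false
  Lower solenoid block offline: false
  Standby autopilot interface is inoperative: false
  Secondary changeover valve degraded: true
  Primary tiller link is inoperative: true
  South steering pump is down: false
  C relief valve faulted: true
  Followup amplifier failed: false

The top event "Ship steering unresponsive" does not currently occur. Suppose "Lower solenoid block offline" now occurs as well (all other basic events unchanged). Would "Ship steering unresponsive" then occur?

Counterfactual: set "Lower solenoid block offline" to occurred.
Port system down [AND]: Lower solenoid block offline=occurs, Standby autopilot interface is inoperative=not → not all inputs occur → does not occur.
Rudder loop unavailable [OR]: South steering pump is down=not, Feedback unit fails=not → no input occurs → does not occur.
NFU path inoperative [AND]: Upper rudder actuator fails=occurs, Followup amplifier failed=not → not all inputs occur → does not occur.
Pump set down [AND]: Primary tiller link is inoperative=occurs, C relief valve faulted=occurs, NFU path inoperative=not, Secondary changeover valve degraded=occurs → not all inputs occur → does not occur.
Ship steering unresponsive [OR]: Port system down=not, Rudder loop unavailable=not, Pump set down=not, #1 helm transmitter failed=not → no input occurs → does not occur.

No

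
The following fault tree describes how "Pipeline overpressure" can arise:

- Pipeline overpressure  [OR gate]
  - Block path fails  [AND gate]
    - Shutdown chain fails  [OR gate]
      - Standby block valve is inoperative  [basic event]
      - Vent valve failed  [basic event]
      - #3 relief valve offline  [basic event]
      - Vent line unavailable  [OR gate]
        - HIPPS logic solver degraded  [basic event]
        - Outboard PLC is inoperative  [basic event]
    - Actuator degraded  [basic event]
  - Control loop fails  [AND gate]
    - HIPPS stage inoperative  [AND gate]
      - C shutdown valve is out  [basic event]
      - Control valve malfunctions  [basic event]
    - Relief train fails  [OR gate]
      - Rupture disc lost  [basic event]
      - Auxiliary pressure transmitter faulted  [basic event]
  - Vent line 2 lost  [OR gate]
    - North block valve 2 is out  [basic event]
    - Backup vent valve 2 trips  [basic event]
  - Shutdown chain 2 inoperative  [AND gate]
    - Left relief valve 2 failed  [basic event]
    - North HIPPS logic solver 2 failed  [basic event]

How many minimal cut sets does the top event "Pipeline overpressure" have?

10

Vent line unavailable [OR]: union of children's cut sets → 2 cut set(s).
Shutdown chain fails [OR]: union of children's cut sets → 5 cut set(s).
Block path fails [AND]: one cut set from each child combined → 5 × 1 = 5 cut set(s).
HIPPS stage inoperative [AND]: one cut set from each child combined → 1 × 1 = 1 cut set(s).
Relief train fails [OR]: union of children's cut sets → 2 cut set(s).
Control loop fails [AND]: one cut set from each child combined → 1 × 2 = 2 cut set(s).
Vent line 2 lost [OR]: union of children's cut sets → 2 cut set(s).
Shutdown chain 2 inoperative [AND]: one cut set from each child combined → 1 × 1 = 1 cut set(s).
Pipeline overpressure [OR]: union of children's cut sets → 10 cut set(s).
Minimal cut sets: {Actuator degraded, Standby block valve is inoperative}; {Actuator degraded, Vent valve failed}; {#3 relief valve offline, Actuator degraded}; {Actuator degraded, HIPPS logic solver degraded}; {Actuator degraded, Outboard PLC is inoperative}; {C shutdown valve is out, Control valve malfunctions, Rupture disc lost}; {Auxiliary pressure transmitter faulted, C shutdown valve is out, Control valve malfunctions}; {North block valve 2 is out}; {Backup vent valve 2 trips}; {Left relief valve 2 failed, North HIPPS logic solver 2 failed}.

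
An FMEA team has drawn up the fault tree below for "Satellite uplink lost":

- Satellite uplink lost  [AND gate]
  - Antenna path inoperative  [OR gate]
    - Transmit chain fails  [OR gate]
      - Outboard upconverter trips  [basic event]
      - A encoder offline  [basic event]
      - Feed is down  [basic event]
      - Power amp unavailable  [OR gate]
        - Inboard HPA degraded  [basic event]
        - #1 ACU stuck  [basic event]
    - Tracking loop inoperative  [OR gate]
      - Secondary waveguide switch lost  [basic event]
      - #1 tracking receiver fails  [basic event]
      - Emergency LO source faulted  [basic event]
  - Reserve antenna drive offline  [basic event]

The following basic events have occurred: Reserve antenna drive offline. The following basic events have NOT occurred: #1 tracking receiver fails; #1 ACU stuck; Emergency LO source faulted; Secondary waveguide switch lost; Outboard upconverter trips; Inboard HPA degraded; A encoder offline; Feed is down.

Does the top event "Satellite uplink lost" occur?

Power amp unavailable [OR]: Inboard HPA degraded=not, #1 ACU stuck=not → no input occurs → does not occur.
Transmit chain fails [OR]: Outboard upconverter trips=not, A encoder offline=not, Feed is down=not, Power amp unavailable=not → no input occurs → does not occur.
Tracking loop inoperative [OR]: Secondary waveguide switch lost=not, #1 tracking receiver fails=not, Emergency LO source faulted=not → no input occurs → does not occur.
Antenna path inoperative [OR]: Transmit chain fails=not, Tracking loop inoperative=not → no input occurs → does not occur.
Satellite uplink lost [AND]: Antenna path inoperative=not, Reserve antenna drive offline=occurs → not all inputs occur → does not occur.

No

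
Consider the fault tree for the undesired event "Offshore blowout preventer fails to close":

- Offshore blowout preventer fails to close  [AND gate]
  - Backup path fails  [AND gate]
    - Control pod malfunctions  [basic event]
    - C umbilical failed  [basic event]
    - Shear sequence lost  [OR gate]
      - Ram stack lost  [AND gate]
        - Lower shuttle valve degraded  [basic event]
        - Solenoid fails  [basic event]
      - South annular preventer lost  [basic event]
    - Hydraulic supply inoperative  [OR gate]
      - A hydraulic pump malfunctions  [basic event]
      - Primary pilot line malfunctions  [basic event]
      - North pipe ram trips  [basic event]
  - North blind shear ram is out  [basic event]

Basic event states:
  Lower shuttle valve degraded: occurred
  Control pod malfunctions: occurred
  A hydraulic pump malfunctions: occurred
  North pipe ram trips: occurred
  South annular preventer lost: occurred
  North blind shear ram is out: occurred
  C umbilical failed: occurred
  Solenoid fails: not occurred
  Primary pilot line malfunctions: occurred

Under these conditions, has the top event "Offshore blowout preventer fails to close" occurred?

Yes

Ram stack lost [AND]: Lower shuttle valve degraded=occurs, Solenoid fails=not → not all inputs occur → does not occur.
Shear sequence lost [OR]: Ram stack lost=not, South annular preventer lost=occurs → at least one input occurs → occurs.
Hydraulic supply inoperative [OR]: A hydraulic pump malfunctions=occurs, Primary pilot line malfunctions=occurs, North pipe ram trips=occurs → at least one input occurs → occurs.
Backup path fails [AND]: Control pod malfunctions=occurs, C umbilical failed=occurs, Shear sequence lost=occurs, Hydraulic supply inoperative=occurs → all inputs occur → occurs.
Offshore blowout preventer fails to close [AND]: Backup path fails=occurs, North blind shear ram is out=occurs → all inputs occur → occurs.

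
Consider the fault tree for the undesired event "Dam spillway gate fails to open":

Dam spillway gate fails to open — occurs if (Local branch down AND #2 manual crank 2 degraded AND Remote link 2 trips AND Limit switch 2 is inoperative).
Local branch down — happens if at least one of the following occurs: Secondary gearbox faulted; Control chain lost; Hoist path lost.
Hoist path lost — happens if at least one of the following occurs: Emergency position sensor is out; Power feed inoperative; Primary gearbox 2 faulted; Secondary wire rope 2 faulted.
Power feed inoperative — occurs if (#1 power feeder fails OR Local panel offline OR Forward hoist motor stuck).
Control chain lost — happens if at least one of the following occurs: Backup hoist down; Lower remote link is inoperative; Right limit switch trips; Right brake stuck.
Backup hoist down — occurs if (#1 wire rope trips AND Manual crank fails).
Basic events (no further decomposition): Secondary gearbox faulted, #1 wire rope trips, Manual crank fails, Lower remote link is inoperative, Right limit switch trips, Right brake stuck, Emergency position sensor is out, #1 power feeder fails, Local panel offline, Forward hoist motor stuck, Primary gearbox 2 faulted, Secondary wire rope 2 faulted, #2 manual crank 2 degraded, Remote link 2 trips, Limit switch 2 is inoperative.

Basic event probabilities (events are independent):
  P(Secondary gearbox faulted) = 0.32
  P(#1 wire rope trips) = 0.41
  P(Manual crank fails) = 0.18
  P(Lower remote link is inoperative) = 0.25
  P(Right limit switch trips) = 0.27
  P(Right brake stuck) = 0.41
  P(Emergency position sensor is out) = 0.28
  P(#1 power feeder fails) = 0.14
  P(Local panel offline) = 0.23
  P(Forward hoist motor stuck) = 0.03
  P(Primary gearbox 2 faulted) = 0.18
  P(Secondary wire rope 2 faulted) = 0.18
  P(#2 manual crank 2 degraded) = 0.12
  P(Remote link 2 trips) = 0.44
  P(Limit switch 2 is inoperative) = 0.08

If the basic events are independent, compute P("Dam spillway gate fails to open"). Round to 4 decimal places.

0.0040

P(Backup hoist down) [AND] = 0.41 × 0.18 = 0.073800
P(Control chain lost) [OR] = 1 − (1−0.073800) × (1−0.25) × (1−0.27) × (1−0.41) = 0.700814
P(Power feed inoperative) [OR] = 1 − (1−0.14) × (1−0.23) × (1−0.03) = 0.357666
P(Hoist path lost) [OR] = 1 − (1−0.28) × (1−0.357666) × (1−0.18) × (1−0.18) = 0.689028
P(Local branch down) [OR] = 1 − (1−0.32) × (1−0.700814) × (1−0.689028) = 0.936734
P(Dam spillway gate fails to open) [AND] = 0.936734 × 0.12 × 0.44 × 0.08 = 0.003957
Rounded to 4 decimal places: P(Dam spillway gate fails to open) ≈ 0.0040.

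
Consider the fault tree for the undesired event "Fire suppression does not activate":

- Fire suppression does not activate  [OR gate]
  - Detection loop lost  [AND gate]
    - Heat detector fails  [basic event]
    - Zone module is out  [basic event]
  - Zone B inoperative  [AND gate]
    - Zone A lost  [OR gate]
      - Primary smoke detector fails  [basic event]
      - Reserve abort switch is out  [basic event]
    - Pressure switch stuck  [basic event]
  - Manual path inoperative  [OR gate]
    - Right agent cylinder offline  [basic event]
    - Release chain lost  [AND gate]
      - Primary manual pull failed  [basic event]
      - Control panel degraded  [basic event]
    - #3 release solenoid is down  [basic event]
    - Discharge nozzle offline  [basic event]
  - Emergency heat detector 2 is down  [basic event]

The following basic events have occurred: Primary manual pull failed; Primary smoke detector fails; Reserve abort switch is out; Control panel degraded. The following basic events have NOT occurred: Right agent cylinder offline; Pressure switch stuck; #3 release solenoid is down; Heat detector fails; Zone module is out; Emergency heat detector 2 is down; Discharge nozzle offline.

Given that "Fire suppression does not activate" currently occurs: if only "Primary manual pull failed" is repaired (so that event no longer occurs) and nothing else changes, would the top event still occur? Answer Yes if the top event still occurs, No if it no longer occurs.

Counterfactual: set "Primary manual pull failed" to not occurred.
Detection loop lost [AND]: Heat detector fails=not, Zone module is out=not → not all inputs occur → does not occur.
Zone A lost [OR]: Primary smoke detector fails=occurs, Reserve abort switch is out=occurs → at least one input occurs → occurs.
Zone B inoperative [AND]: Zone A lost=occurs, Pressure switch stuck=not → not all inputs occur → does not occur.
Release chain lost [AND]: Primary manual pull failed=not, Control panel degraded=occurs → not all inputs occur → does not occur.
Manual path inoperative [OR]: Right agent cylinder offline=not, Release chain lost=not, #3 release solenoid is down=not, Discharge nozzle offline=not → no input occurs → does not occur.
Fire suppression does not activate [OR]: Detection loop lost=not, Zone B inoperative=not, Manual path inoperative=not, Emergency heat detector 2 is down=not → no input occurs → does not occur.

No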